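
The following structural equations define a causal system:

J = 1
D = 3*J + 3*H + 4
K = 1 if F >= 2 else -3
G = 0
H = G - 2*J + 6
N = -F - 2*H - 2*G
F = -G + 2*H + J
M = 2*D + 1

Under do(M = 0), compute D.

19

Intervening sets M = 0 and removes its equation (M = 2*D + 1).
Since D is not a descendant of the intervened variable, it is unaffected.
H = G - 2*J + 6  [with G=0, J=1]  = 4
D = 3*J + 3*H + 4  [with J=1, H=4]  = 19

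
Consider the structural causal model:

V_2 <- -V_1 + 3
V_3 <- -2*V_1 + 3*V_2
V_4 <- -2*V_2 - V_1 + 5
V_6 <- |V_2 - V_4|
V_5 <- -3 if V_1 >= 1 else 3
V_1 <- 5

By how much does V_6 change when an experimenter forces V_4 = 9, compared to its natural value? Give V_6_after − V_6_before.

Under do(V_4=9), the mechanism V_4 <- -2*V_2 - V_1 + 5 is discarded; V_4 is fixed at 9.
V_2 = -V_1 + 3  [with V_1=5]  = -2
V_6 = |V_2 - V_4|  [with V_2=-2, V_4=9]  = 11
Without intervention: V_2 = -V_1 + 3  [with V_1=5]  = -2; V_4 = -2*V_2 - V_1 + 5  [with V_2=-2, V_1=5]  = 4; V_6 = |V_2 - V_4|  [with V_2=-2, V_4=4]  = 6.
Change = 11 − 6 = 5.

5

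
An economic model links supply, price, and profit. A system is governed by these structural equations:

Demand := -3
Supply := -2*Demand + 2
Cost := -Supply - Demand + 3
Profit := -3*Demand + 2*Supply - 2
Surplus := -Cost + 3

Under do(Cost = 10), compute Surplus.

do(Cost=10) replaces the equation Cost := -Supply - Demand + 3 with the constant Cost = 10.
Surplus = -Cost + 3  [with Cost=10]  = -7

-7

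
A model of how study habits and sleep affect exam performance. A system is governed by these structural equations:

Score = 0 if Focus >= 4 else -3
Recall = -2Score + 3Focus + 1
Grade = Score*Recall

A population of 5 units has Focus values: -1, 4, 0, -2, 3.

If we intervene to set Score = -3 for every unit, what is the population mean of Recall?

9.4

The intervention sets Score=-3 in all 5 units regardless of Focus. Recomputing Recall per unit gives 4, 19, 7, 1, 16; average 9.4.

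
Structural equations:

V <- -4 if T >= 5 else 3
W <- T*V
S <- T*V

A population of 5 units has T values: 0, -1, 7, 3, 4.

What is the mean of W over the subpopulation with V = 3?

E[W|V=3] averages over only the 4 units with V=3 (T = 0, -1, 3, 4): W = 0, -3, 9, 12, mean 4.5.

4.5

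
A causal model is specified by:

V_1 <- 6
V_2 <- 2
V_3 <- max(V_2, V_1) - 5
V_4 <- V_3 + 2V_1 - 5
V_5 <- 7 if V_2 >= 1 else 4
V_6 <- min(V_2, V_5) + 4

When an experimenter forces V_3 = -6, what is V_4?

The intervention breaks the incoming arrows to V_3: V_3 <- max(V_2, V_1) - 5 no longer applies, and V_3 = -6.
V_4 = V_3 + 2V_1 - 5  [with V_3=-6, V_1=6]  = 1

1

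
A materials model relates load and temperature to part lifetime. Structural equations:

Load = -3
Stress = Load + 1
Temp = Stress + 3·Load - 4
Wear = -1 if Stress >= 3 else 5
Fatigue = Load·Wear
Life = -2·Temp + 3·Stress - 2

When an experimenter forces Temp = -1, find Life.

-6

The intervention breaks the incoming arrows to Temp: Temp = Stress + 3·Load - 4 no longer applies, and Temp = -1.
Stress = Load + 1  [with Load=-3]  = -2
Life = -2·Temp + 3·Stress - 2  [with Temp=-1, Stress=-2]  = -6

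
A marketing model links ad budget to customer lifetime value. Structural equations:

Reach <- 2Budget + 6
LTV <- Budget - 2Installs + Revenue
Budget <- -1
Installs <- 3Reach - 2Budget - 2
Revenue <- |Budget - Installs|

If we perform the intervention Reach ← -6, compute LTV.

do(Reach=-6) replaces the equation Reach <- 2Budget + 6 with the constant Reach = -6.
Installs = 3Reach - 2Budget - 2  [with Reach=-6, Budget=-1]  = -18
Revenue = |Budget - Installs|  [with Budget=-1, Installs=-18]  = 17
LTV = Budget - 2Installs + Revenue  [with Budget=-1, Installs=-18, Revenue=17]  = 52

52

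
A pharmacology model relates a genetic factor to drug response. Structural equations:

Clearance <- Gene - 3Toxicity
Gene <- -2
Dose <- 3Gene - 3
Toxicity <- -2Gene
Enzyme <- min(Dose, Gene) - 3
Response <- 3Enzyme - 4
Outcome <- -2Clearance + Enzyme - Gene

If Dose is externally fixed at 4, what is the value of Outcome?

Under do(Dose=4), the mechanism Dose <- 3Gene - 3 is discarded; Dose is fixed at 4.
Enzyme = min(Dose, Gene) - 3  [with Dose=4, Gene=-2]  = -5
Toxicity = -2Gene  [with Gene=-2]  = 4
Clearance = Gene - 3Toxicity  [with Gene=-2, Toxicity=4]  = -14
Outcome = -2Clearance + Enzyme - Gene  [with Clearance=-14, Enzyme=-5, Gene=-2]  = 25

25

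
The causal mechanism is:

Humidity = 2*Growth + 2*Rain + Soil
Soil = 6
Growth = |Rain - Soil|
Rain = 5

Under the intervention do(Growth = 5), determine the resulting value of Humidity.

26

The intervention breaks the incoming arrows to Growth: Growth = |Rain - Soil| no longer applies, and Growth = 5.
Humidity = 2*Growth + 2*Rain + Soil  [with Growth=5, Rain=5, Soil=6]  = 26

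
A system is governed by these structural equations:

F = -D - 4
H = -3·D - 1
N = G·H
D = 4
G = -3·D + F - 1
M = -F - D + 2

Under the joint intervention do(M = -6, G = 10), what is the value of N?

Setting M = -6, G = 10 by intervention discards those variables' equations.
H = -3·D - 1  [with D=4]  = -13
N = G·H  [with G=10, H=-13]  = -130

-130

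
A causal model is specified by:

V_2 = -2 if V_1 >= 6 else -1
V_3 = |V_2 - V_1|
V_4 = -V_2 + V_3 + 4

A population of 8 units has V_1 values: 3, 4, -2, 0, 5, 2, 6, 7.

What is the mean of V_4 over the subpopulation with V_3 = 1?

6

Observing V_3=1 restricts to units where V_3's equation naturally yields 1: V_1 ∈ {-2, 0}. In that subpopulation V_4 = 6, 6, mean 6.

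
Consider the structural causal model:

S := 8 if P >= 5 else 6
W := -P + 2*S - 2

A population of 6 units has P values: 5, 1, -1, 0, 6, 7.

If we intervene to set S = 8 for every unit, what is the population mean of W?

11

Under do(S=8), S's equation is replaced by S=8 for every unit. Per-unit W: 9, 13, 15, 14, 8, 7. Mean = 11.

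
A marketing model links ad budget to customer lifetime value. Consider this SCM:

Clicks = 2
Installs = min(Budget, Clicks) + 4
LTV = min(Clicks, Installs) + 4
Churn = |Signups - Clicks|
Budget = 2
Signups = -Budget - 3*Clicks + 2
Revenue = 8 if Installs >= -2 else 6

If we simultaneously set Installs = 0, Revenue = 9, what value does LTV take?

Under do(Installs = 0, Revenue = 9), each intervened variable's structural equation is replaced by its fixed value.
LTV = min(Clicks, Installs) + 4  [with Clicks=2, Installs=0]  = 4

4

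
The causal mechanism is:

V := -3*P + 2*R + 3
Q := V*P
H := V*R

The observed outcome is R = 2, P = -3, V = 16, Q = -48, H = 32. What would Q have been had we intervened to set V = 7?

-21

The intervention breaks the incoming arrows to V: V := -3*P + 2*R + 3 no longer applies, and V = 7.
Q = V*P  [with V=7, P=-3]  = -21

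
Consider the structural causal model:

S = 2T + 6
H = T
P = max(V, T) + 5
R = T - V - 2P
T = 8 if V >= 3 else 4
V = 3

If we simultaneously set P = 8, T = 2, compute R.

Setting P = 8, T = 2 by intervention discards those variables' equations.
R = T - V - 2P  [with T=2, V=3, P=8]  = -17

-17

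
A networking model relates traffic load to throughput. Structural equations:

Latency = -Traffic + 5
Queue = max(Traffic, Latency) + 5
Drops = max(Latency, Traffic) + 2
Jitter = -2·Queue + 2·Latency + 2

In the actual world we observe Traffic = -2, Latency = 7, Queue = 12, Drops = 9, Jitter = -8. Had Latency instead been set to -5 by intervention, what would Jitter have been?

-14

do(Latency=-5) replaces the equation Latency = -Traffic + 5 with the constant Latency = -5.
Queue = max(Traffic, Latency) + 5  [with Traffic=-2, Latency=-5]  = 3
Jitter = -2·Queue + 2·Latency + 2  [with Queue=3, Latency=-5]  = -14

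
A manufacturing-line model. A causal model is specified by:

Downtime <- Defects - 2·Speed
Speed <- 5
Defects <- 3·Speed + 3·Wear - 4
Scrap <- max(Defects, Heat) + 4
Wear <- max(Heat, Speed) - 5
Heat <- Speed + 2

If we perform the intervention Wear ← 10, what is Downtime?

31

The intervention breaks the incoming arrows to Wear: Wear <- max(Heat, Speed) - 5 no longer applies, and Wear = 10.
Defects = 3·Speed + 3·Wear - 4  [with Speed=5, Wear=10]  = 41
Downtime = Defects - 2·Speed  [with Defects=41, Speed=5]  = 31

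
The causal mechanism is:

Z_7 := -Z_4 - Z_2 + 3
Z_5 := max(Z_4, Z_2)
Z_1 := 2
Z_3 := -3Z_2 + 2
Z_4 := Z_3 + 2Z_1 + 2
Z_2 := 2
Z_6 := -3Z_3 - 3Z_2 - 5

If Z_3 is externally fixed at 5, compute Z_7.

-10

The intervention breaks the incoming arrows to Z_3: Z_3 := -3Z_2 + 2 no longer applies, and Z_3 = 5.
Z_4 = Z_3 + 2Z_1 + 2  [with Z_3=5, Z_1=2]  = 11
Z_7 = -Z_4 - Z_2 + 3  [with Z_4=11, Z_2=2]  = -10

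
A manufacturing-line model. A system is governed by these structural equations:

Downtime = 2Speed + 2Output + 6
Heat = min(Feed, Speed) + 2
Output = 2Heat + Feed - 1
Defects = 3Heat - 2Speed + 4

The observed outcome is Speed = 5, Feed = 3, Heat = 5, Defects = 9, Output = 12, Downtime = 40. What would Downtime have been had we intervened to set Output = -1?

The intervention breaks the incoming arrows to Output: Output = 2Heat + Feed - 1 no longer applies, and Output = -1.
Downtime = 2Speed + 2Output + 6  [with Speed=5, Output=-1]  = 14

14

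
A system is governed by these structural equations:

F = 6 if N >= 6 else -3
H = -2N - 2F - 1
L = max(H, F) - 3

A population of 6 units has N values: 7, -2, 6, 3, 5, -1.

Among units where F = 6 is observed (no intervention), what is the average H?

E[H|F=6] averages over only the 2 units with F=6 (N = 7, 6): H = -27, -25, mean -26.

-26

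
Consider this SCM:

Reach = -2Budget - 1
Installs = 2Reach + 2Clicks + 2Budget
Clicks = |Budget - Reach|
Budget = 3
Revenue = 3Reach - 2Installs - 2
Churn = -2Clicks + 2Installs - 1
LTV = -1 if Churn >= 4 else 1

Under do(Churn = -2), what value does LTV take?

1

Under do(Churn=-2), the mechanism Churn = -2Clicks + 2Installs - 1 is discarded; Churn is fixed at -2.
LTV = -1 if Churn >= 4 else 1  [with Churn=-2]  = 1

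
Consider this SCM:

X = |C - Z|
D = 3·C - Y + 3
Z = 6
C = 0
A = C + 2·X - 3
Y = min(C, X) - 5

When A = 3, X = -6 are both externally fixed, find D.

14

Under do(A = 3, X = -6), each intervened variable's structural equation is replaced by its fixed value.
Y = min(C, X) - 5  [with C=0, X=-6]  = -11
D = 3·C - Y + 3  [with C=0, Y=-11]  = 14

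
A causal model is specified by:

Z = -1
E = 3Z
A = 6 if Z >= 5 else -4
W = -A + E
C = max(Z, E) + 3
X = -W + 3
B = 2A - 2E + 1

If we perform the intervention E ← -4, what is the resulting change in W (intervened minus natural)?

-1

Under do(E=-4), the mechanism E = 3Z is discarded; E is fixed at -4.
A = 6 if Z >= 5 else -4  [with Z=-1]  = -4
W = -A + E  [with A=-4, E=-4]  = 0
Without intervention: E = 3Z  [with Z=-1]  = -3; A = 6 if Z >= 5 else -4  [with Z=-1]  = -4; W = -A + E  [with A=-4, E=-3]  = 1.
Change = 0 − 1 = -1.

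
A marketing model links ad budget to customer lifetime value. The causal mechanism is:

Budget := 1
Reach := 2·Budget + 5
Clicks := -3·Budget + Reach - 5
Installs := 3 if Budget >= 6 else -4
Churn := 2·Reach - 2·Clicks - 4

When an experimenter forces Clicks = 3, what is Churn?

do(Clicks=3) replaces the equation Clicks := -3·Budget + Reach - 5 with the constant Clicks = 3.
Reach = 2·Budget + 5  [with Budget=1]  = 7
Churn = 2·Reach - 2·Clicks - 4  [with Reach=7, Clicks=3]  = 4

4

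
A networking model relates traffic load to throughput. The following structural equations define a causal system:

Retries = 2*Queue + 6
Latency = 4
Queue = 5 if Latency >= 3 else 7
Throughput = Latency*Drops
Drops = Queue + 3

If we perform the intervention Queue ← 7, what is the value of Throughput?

40

do(Queue=7) replaces the equation Queue = 5 if Latency >= 3 else 7 with the constant Queue = 7.
Drops = Queue + 3  [with Queue=7]  = 10
Throughput = Latency*Drops  [with Latency=4, Drops=10]  = 40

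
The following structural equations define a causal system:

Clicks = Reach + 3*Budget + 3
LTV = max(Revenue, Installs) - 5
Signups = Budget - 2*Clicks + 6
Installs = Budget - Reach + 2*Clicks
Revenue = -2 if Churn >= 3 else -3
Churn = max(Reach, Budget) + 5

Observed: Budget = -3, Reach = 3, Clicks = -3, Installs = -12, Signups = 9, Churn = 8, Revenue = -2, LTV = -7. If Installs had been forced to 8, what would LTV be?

do(Installs=8) replaces the equation Installs = Budget - Reach + 2*Clicks with the constant Installs = 8.
Churn = max(Reach, Budget) + 5  [with Reach=3, Budget=-3]  = 8
Revenue = -2 if Churn >= 3 else -3  [with Churn=8]  = -2
LTV = max(Revenue, Installs) - 5  [with Revenue=-2, Installs=8]  = 3

3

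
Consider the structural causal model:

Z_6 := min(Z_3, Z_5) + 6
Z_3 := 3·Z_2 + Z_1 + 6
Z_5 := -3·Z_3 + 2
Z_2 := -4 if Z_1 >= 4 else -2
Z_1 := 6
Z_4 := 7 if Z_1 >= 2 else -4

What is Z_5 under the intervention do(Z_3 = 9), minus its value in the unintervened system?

do(Z_3=9) replaces the equation Z_3 := 3·Z_2 + Z_1 + 6 with the constant Z_3 = 9.
Z_5 = -3·Z_3 + 2  [with Z_3=9]  = -25
Without intervention: Z_2 = -4 if Z_1 >= 4 else -2  [with Z_1=6]  = -4; Z_3 = 3·Z_2 + Z_1 + 6  [with Z_2=-4, Z_1=6]  = 0; Z_5 = -3·Z_3 + 2  [with Z_3=0]  = 2.
Change = -25 − 2 = -27.

-27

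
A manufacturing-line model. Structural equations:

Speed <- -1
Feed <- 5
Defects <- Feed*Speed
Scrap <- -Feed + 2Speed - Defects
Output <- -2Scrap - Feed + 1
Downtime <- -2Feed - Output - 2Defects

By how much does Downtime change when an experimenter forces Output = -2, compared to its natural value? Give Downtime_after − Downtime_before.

The intervention breaks the incoming arrows to Output: Output <- -2Scrap - Feed + 1 no longer applies, and Output = -2.
Defects = Feed*Speed  [with Feed=5, Speed=-1]  = -5
Downtime = -2Feed - Output - 2Defects  [with Feed=5, Output=-2, Defects=-5]  = 2
Without intervention: Defects = Feed*Speed  [with Feed=5, Speed=-1]  = -5; Scrap = -Feed + 2Speed - Defects  [with Feed=5, Speed=-1, Defects=-5]  = -2; Output = -2Scrap - Feed + 1  [with Scrap=-2, Feed=5]  = 0; Downtime = -2Feed - Output - 2Defects  [with Feed=5, Output=0, Defects=-5]  = 0.
Change = 2 − 0 = 2.

2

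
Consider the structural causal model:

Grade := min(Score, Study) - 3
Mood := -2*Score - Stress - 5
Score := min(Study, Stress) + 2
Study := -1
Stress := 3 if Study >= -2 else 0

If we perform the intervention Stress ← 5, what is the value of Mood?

-12

Under do(Stress=5), the mechanism Stress := 3 if Study >= -2 else 0 is discarded; Stress is fixed at 5.
Score = min(Study, Stress) + 2  [with Study=-1, Stress=5]  = 1
Mood = -2*Score - Stress - 5  [with Score=1, Stress=5]  = -12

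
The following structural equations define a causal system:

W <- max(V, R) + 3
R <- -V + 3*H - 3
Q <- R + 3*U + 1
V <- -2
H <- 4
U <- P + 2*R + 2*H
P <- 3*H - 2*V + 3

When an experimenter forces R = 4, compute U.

Intervening sets R = 4 and removes its equation (R <- -V + 3*H - 3).
P = 3*H - 2*V + 3  [with H=4, V=-2]  = 19
U = P + 2*R + 2*H  [with P=19, R=4, H=4]  = 35

35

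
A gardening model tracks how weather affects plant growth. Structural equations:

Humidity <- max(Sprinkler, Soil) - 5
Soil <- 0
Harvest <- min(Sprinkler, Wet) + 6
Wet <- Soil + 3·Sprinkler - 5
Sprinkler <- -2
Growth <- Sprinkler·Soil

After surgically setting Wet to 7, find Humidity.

-5

do(Wet=7) replaces the equation Wet <- Soil + 3·Sprinkler - 5 with the constant Wet = 7.
Humidity is not downstream of the intervention, so its value is determined by the original equations.
Humidity = max(Sprinkler, Soil) - 5  [with Sprinkler=-2, Soil=0]  = -5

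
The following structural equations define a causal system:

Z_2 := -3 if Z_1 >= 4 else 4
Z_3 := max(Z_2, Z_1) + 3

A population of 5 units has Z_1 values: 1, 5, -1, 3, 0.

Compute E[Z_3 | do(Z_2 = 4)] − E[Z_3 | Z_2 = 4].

0.2

Every unit gets Z_2=4 under the intervention. Z_3 values become 7, 8, 7, 7, 7; E[Z_3|do(Z_2=4)] = 7.2.
Observing Z_2=4 restricts to units where Z_2's equation naturally yields 4: Z_1 ∈ {1, -1, 3, 0}. In that subpopulation Z_3 = 7, 7, 7, 7, mean 7.
Difference = 7.2 − 7 = 0.2.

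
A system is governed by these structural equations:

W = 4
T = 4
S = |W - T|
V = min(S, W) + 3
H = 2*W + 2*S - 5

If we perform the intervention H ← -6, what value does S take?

do(H=-6) replaces the equation H = 2*W + 2*S - 5 with the constant H = -6.
S is not downstream of the intervention, so its value is determined by the original equations.
S = |W - T|  [with W=4, T=4]  = 0

0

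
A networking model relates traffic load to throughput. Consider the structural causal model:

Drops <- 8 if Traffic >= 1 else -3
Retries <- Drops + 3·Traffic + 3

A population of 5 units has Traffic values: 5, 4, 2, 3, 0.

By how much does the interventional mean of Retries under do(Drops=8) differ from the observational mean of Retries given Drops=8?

do(Drops=8) breaks Drops's dependence on Traffic. With Drops=8 fixed, Retries across the units is 26, 23, 17, 20, 11, mean 19.4.
Observing Drops=8 restricts to units where Drops's equation naturally yields 8: Traffic ∈ {5, 4, 2, 3}. In that subpopulation Retries = 26, 23, 17, 20, mean 21.5.
Difference = 19.4 − 21.5 = -2.1.

-2.1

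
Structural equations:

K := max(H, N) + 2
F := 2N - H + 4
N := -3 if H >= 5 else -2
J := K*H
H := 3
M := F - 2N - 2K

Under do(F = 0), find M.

do(F=0) replaces the equation F := 2N - H + 4 with the constant F = 0.
N = -3 if H >= 5 else -2  [with H=3]  = -2
K = max(H, N) + 2  [with H=3, N=-2]  = 5
M = F - 2N - 2K  [with F=0, N=-2, K=5]  = -6

-6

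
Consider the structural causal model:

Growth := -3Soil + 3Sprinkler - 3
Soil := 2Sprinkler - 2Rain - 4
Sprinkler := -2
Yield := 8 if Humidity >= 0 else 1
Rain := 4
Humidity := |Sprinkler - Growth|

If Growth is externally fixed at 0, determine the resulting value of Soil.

-16

Under do(Growth=0), the mechanism Growth := -3Soil + 3Sprinkler - 3 is discarded; Growth is fixed at 0.
Since Soil is not a descendant of the intervened variable, it is unaffected.
Soil = 2Sprinkler - 2Rain - 4  [with Sprinkler=-2, Rain=4]  = -16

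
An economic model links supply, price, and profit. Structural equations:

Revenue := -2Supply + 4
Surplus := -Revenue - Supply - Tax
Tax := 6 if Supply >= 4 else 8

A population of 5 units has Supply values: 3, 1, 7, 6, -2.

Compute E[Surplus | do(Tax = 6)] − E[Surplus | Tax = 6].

-3.5

The intervention sets Tax=6 in all 5 units regardless of Supply. Recomputing Surplus per unit gives -7, -9, -3, -4, -12; average -7.
Conditioning on Tax=6 selects the 2 unit(s) with Supply ∈ {7, 6}. Their Surplus values: -3, -4. Mean = -3.5.
Difference = -7 − (-3.5) = -3.5.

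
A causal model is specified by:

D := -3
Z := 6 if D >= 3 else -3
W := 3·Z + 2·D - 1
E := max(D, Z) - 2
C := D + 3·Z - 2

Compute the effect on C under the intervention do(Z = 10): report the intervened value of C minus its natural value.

do(Z=10) replaces the equation Z := 6 if D >= 3 else -3 with the constant Z = 10.
C = D + 3·Z - 2  [with D=-3, Z=10]  = 25
Without intervention: Z = 6 if D >= 3 else -3  [with D=-3]  = -3; C = D + 3·Z - 2  [with D=-3, Z=-3]  = -14.
Change = 25 − (-14) = 39.

39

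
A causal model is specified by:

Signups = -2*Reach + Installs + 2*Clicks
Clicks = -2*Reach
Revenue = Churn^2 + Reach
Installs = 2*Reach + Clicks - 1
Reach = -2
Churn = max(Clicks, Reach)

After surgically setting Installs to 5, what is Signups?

17

The intervention breaks the incoming arrows to Installs: Installs = 2*Reach + Clicks - 1 no longer applies, and Installs = 5.
Clicks = -2*Reach  [with Reach=-2]  = 4
Signups = -2*Reach + Installs + 2*Clicks  [with Reach=-2, Installs=5, Clicks=4]  = 17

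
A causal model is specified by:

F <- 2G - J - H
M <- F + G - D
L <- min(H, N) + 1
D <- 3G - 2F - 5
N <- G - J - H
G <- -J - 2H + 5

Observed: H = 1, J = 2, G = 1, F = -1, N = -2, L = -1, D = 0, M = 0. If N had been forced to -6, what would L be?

-5

The intervention breaks the incoming arrows to N: N <- G - J - H no longer applies, and N = -6.
L = min(H, N) + 1  [with H=1, N=-6]  = -5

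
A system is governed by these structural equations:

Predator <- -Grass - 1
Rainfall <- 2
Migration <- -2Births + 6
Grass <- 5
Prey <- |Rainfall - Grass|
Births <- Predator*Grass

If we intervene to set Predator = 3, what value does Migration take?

Under do(Predator=3), the mechanism Predator <- -Grass - 1 is discarded; Predator is fixed at 3.
Births = Predator*Grass  [with Predator=3, Grass=5]  = 15
Migration = -2Births + 6  [with Births=15]  = -24

-24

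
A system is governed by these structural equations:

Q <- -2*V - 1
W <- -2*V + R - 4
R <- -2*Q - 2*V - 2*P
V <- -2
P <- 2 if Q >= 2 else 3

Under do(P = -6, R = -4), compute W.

Setting P = -6, R = -4 by intervention discards those variables' equations.
W = -2*V + R - 4  [with V=-2, R=-4]  = -4

-4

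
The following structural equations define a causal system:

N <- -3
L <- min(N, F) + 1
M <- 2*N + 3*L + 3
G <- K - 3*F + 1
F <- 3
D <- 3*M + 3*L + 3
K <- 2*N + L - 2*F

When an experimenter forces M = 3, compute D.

6

The intervention breaks the incoming arrows to M: M <- 2*N + 3*L + 3 no longer applies, and M = 3.
L = min(N, F) + 1  [with N=-3, F=3]  = -2
D = 3*M + 3*L + 3  [with M=3, L=-2]  = 6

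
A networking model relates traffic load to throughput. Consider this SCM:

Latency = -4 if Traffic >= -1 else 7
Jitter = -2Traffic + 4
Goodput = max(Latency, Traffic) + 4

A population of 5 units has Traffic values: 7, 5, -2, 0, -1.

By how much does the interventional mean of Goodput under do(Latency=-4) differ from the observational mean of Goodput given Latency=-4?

-0.95

do(Latency=-4) breaks Latency's dependence on Traffic. With Latency=-4 fixed, Goodput across the units is 11, 9, 2, 4, 3, mean 5.8.
E[Goodput|Latency=-4] averages over only the 4 units with Latency=-4 (Traffic = 7, 5, 0, -1): Goodput = 11, 9, 4, 3, mean 6.75.
Difference = 5.8 − 6.75 = -0.95.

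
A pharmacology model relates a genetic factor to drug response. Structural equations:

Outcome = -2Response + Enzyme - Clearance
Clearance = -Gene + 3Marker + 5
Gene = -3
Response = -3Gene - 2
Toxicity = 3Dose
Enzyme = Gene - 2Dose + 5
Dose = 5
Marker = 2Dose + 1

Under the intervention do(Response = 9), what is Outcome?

-67

do(Response=9) replaces the equation Response = -3Gene - 2 with the constant Response = 9.
Enzyme = Gene - 2Dose + 5  [with Gene=-3, Dose=5]  = -8
Marker = 2Dose + 1  [with Dose=5]  = 11
Clearance = -Gene + 3Marker + 5  [with Gene=-3, Marker=11]  = 41
Outcome = -2Response + Enzyme - Clearance  [with Response=9, Enzyme=-8, Clearance=41]  = -67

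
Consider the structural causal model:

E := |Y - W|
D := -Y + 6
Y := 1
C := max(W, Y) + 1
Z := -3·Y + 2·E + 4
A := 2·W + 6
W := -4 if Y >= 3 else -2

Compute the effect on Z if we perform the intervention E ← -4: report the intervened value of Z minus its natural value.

The intervention breaks the incoming arrows to E: E := |Y - W| no longer applies, and E = -4.
Z = -3·Y + 2·E + 4  [with Y=1, E=-4]  = -7
Without intervention: W = -4 if Y >= 3 else -2  [with Y=1]  = -2; E = |Y - W|  [with Y=1, W=-2]  = 3; Z = -3·Y + 2·E + 4  [with Y=1, E=3]  = 7.
Change = -7 − 7 = -14.

-14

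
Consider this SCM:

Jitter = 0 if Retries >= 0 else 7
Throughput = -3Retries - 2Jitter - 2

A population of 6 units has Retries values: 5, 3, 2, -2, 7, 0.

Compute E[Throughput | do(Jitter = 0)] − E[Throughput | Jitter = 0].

Under do(Jitter=0), Jitter's equation is replaced by Jitter=0 for every unit. Per-unit Throughput: -17, -11, -8, 4, -23, -2. Mean = -9.5.
Observing Jitter=0 restricts to units where Jitter's equation naturally yields 0: Retries ∈ {5, 3, 2, 7, 0}. In that subpopulation Throughput = -17, -11, -8, -23, -2, mean -12.2.
Difference = -9.5 − (-12.2) = 2.7.

2.7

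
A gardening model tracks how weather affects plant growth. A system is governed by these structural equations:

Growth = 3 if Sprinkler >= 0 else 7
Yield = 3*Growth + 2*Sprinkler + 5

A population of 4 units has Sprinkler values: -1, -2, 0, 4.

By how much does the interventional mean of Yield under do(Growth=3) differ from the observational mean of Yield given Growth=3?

Every unit gets Growth=3 under the intervention. Yield values become 12, 10, 14, 22; E[Yield|do(Growth=3)] = 14.5.
Conditioning on Growth=3 selects the 2 unit(s) with Sprinkler ∈ {0, 4}. Their Yield values: 14, 22. Mean = 18.
Difference = 14.5 − 18 = -3.5.

-3.5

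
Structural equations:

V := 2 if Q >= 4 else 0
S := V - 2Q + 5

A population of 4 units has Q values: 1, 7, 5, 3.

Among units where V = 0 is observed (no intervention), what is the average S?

E[S|V=0] averages over only the 2 units with V=0 (Q = 1, 3): S = 3, -1, mean 1.

1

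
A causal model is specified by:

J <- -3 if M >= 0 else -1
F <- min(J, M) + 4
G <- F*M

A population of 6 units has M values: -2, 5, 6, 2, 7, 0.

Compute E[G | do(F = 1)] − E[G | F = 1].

-1

Under do(F=1), F's equation is replaced by F=1 for every unit. Per-unit G: -2, 5, 6, 2, 7, 0. Mean = 3.
Observing F=1 restricts to units where F's equation naturally yields 1: M ∈ {5, 6, 2, 7, 0}. In that subpopulation G = 5, 6, 2, 7, 0, mean 4.
Difference = 3 − 4 = -1.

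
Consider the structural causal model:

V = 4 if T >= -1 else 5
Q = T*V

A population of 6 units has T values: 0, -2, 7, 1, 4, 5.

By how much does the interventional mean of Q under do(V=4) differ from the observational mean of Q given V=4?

Every unit gets V=4 under the intervention. Q values become 0, -8, 28, 4, 16, 20; E[Q|do(V=4)] = 10.
Observing V=4 restricts to units where V's equation naturally yields 4: T ∈ {0, 7, 1, 4, 5}. In that subpopulation Q = 0, 28, 4, 16, 20, mean 13.6.
Difference = 10 − 13.6 = -3.6.

-3.6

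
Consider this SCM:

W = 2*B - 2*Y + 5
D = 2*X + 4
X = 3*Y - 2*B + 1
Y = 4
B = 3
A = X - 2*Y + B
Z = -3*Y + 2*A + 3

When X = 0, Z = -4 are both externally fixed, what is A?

-5

Setting X = 0, Z = -4 by intervention discards those variables' equations.
A = X - 2*Y + B  [with X=0, Y=4, B=3]  = -5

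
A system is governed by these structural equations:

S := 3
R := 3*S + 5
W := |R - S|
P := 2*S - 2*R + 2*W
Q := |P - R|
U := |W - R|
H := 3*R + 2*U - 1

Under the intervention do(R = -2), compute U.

7

Under do(R=-2), the mechanism R := 3*S + 5 is discarded; R is fixed at -2.
W = |R - S|  [with R=-2, S=3]  = 5
U = |W - R|  [with W=5, R=-2]  = 7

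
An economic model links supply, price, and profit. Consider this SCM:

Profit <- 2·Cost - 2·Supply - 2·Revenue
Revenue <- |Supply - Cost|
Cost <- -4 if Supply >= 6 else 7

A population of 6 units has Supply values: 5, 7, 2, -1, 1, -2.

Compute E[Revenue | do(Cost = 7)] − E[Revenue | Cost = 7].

-1

do(Cost=7) breaks Cost's dependence on Supply. With Cost=7 fixed, Revenue across the units is 2, 0, 5, 8, 6, 9, mean 5.
Observing Cost=7 restricts to units where Cost's equation naturally yields 7: Supply ∈ {5, 2, -1, 1, -2}. In that subpopulation Revenue = 2, 5, 8, 6, 9, mean 6.
Difference = 5 − 6 = -1.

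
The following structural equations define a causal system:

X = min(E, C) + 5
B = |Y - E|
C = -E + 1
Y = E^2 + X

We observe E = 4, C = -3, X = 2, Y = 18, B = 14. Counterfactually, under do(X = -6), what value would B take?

do(X=-6) replaces the equation X = min(E, C) + 5 with the constant X = -6.
Y = E^2 + X  [with E=4, X=-6]  = 10
B = |Y - E|  [with Y=10, E=4]  = 6

6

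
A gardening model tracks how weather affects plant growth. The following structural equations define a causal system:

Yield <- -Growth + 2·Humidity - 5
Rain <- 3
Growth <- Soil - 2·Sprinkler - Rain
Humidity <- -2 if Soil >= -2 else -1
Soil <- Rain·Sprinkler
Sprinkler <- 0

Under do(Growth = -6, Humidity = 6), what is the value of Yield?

The joint intervention fixes Growth = -6, Humidity = 6, removing each variable's own equation.
Yield = -Growth + 2·Humidity - 5  [with Growth=-6, Humidity=6]  = 13

13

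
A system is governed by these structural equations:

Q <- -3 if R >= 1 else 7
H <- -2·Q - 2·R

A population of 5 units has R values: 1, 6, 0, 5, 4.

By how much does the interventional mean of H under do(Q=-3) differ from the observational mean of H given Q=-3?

The intervention sets Q=-3 in all 5 units regardless of R. Recomputing H per unit gives 4, -6, 6, -4, -2; average -0.4.
Conditioning on Q=-3 selects the 4 unit(s) with R ∈ {1, 6, 5, 4}. Their H values: 4, -6, -4, -2. Mean = -2.
Difference = -0.4 − (-2) = 1.6.

1.6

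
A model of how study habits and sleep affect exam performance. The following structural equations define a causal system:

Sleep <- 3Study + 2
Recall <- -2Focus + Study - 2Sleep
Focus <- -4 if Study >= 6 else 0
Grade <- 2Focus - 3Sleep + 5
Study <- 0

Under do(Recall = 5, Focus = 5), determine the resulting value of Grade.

9

The joint intervention fixes Recall = 5, Focus = 5, removing each variable's own equation.
Sleep = 3Study + 2  [with Study=0]  = 2
Grade = 2Focus - 3Sleep + 5  [with Focus=5, Sleep=2]  = 9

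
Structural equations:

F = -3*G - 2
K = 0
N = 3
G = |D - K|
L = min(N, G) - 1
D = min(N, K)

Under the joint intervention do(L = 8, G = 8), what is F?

-26

Setting L = 8, G = 8 by intervention discards those variables' equations.
F = -3*G - 2  [with G=8]  = -26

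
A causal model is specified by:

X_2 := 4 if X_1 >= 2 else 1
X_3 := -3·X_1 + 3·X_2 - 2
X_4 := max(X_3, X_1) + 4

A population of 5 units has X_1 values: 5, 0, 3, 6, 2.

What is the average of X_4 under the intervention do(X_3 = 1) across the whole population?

Every unit gets X_3=1 under the intervention. X_4 values become 9, 5, 7, 10, 6; E[X_4|do(X_3=1)] = 7.4.

7.4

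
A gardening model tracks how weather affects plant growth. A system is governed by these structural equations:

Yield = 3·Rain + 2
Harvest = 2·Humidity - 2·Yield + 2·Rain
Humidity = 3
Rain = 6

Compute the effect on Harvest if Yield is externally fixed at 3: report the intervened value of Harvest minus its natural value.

The intervention breaks the incoming arrows to Yield: Yield = 3·Rain + 2 no longer applies, and Yield = 3.
Harvest = 2·Humidity - 2·Yield + 2·Rain  [with Humidity=3, Yield=3, Rain=6]  = 12
Without intervention: Yield = 3·Rain + 2  [with Rain=6]  = 20; Harvest = 2·Humidity - 2·Yield + 2·Rain  [with Humidity=3, Yield=20, Rain=6]  = -22.
Change = 12 − (-22) = 34.

34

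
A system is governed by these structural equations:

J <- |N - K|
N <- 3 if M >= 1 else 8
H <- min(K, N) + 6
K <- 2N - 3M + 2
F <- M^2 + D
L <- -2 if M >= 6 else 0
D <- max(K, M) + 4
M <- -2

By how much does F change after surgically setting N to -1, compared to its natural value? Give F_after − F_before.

-18

do(N=-1) replaces the equation N <- 3 if M >= 1 else 8 with the constant N = -1.
K = 2N - 3M + 2  [with N=-1, M=-2]  = 6
D = max(K, M) + 4  [with K=6, M=-2]  = 10
F = M^2 + D  [with M=-2, D=10]  = 14
Without intervention: N = 3 if M >= 1 else 8  [with M=-2]  = 8; K = 2N - 3M + 2  [with N=8, M=-2]  = 24; D = max(K, M) + 4  [with K=24, M=-2]  = 28; F = M^2 + D  [with M=-2, D=28]  = 32.
Change = 14 − 32 = -18.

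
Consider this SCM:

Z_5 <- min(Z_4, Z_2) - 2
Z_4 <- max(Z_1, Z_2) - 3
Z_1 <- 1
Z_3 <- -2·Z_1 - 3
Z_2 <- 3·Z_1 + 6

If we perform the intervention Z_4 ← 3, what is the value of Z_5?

Intervening sets Z_4 = 3 and removes its equation (Z_4 <- max(Z_1, Z_2) - 3).
Z_2 = 3·Z_1 + 6  [with Z_1=1]  = 9
Z_5 = min(Z_4, Z_2) - 2  [with Z_4=3, Z_2=9]  = 1

1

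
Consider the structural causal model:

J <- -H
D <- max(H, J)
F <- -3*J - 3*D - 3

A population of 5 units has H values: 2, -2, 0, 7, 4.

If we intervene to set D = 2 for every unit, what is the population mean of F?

do(D=2) breaks D's dependence on H. With D=2 fixed, F across the units is -3, -15, -9, 12, 3, mean -2.4.

-2.4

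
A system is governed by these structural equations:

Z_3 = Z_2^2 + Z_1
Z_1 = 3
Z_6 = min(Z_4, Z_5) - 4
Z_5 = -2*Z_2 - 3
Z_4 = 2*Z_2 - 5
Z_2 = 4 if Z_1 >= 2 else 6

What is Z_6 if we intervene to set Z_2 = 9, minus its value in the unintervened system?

-10

Under do(Z_2=9), the mechanism Z_2 = 4 if Z_1 >= 2 else 6 is discarded; Z_2 is fixed at 9.
Z_4 = 2*Z_2 - 5  [with Z_2=9]  = 13
Z_5 = -2*Z_2 - 3  [with Z_2=9]  = -21
Z_6 = min(Z_4, Z_5) - 4  [with Z_4=13, Z_5=-21]  = -25
Without intervention: Z_2 = 4 if Z_1 >= 2 else 6  [with Z_1=3]  = 4; Z_4 = 2*Z_2 - 5  [with Z_2=4]  = 3; Z_5 = -2*Z_2 - 3  [with Z_2=4]  = -11; Z_6 = min(Z_4, Z_5) - 4  [with Z_4=3, Z_5=-11]  = -15.
Change = -25 − (-15) = -10.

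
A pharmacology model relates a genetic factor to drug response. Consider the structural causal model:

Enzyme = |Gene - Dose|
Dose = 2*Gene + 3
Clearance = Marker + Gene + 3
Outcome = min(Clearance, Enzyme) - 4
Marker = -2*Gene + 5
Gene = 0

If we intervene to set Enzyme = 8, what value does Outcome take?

4

The intervention breaks the incoming arrows to Enzyme: Enzyme = |Gene - Dose| no longer applies, and Enzyme = 8.
Marker = -2*Gene + 5  [with Gene=0]  = 5
Clearance = Marker + Gene + 3  [with Marker=5, Gene=0]  = 8
Outcome = min(Clearance, Enzyme) - 4  [with Clearance=8, Enzyme=8]  = 4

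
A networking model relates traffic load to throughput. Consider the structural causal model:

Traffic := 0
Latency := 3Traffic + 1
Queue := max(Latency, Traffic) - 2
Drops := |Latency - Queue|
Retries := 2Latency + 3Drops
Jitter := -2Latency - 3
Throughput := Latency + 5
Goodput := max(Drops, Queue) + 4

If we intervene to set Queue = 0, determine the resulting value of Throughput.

The intervention breaks the incoming arrows to Queue: Queue := max(Latency, Traffic) - 2 no longer applies, and Queue = 0.
Throughput is not downstream of the intervention, so its value is determined by the original equations.
Latency = 3Traffic + 1  [with Traffic=0]  = 1
Throughput = Latency + 5  [with Latency=1]  = 6

6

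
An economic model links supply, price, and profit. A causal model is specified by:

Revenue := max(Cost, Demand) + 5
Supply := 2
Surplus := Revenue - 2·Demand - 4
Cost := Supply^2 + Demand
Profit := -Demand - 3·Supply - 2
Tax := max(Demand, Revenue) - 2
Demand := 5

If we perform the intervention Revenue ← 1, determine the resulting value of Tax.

3

Intervening sets Revenue = 1 and removes its equation (Revenue := max(Cost, Demand) + 5).
Tax = max(Demand, Revenue) - 2  [with Demand=5, Revenue=1]  = 3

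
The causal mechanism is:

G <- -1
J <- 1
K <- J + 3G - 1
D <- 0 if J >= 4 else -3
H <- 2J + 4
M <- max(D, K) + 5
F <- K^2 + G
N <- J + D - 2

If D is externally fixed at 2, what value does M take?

7

Under do(D=2), the mechanism D <- 0 if J >= 4 else -3 is discarded; D is fixed at 2.
K = J + 3G - 1  [with J=1, G=-1]  = -3
M = max(D, K) + 5  [with D=2, K=-3]  = 7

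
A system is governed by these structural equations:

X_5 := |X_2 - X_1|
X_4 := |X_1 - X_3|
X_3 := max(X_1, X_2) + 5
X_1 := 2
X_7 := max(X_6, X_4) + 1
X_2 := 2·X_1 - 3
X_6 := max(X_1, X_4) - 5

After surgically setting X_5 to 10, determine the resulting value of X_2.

Under do(X_5=10), the mechanism X_5 := |X_2 - X_1| is discarded; X_5 is fixed at 10.
No directed path runs from X_5 to X_2, so X_2 keeps its natural value.
X_2 = 2·X_1 - 3  [with X_1=2]  = 1

1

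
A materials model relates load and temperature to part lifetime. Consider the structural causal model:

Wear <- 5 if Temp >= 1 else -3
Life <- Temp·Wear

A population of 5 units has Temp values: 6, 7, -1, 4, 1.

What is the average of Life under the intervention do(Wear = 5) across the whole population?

17

do(Wear=5) breaks Wear's dependence on Temp. With Wear=5 fixed, Life across the units is 30, 35, -5, 20, 5, mean 17.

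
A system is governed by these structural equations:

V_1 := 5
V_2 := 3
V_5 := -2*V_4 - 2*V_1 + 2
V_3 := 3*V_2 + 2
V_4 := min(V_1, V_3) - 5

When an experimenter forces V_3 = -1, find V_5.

4

do(V_3=-1) replaces the equation V_3 := 3*V_2 + 2 with the constant V_3 = -1.
V_4 = min(V_1, V_3) - 5  [with V_1=5, V_3=-1]  = -6
V_5 = -2*V_4 - 2*V_1 + 2  [with V_4=-6, V_1=5]  = 4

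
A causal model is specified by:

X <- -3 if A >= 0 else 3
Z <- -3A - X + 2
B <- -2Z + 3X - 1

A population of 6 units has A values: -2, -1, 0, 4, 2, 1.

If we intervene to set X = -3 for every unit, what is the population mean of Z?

do(X=-3) breaks X's dependence on A. With X=-3 fixed, Z across the units is 11, 8, 5, -7, -1, 2, mean 3.

3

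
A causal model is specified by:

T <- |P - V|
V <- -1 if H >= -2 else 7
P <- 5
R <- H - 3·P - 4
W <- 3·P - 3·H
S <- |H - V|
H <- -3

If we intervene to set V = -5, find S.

Under do(V=-5), the mechanism V <- -1 if H >= -2 else 7 is discarded; V is fixed at -5.
S = |H - V|  [with H=-3, V=-5]  = 2

2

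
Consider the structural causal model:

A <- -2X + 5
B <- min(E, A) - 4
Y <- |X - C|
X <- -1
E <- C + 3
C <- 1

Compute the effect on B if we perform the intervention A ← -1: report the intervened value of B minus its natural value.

The intervention breaks the incoming arrows to A: A <- -2X + 5 no longer applies, and A = -1.
E = C + 3  [with C=1]  = 4
B = min(E, A) - 4  [with E=4, A=-1]  = -5
Without intervention: A = -2X + 5  [with X=-1]  = 7; E = C + 3  [with C=1]  = 4; B = min(E, A) - 4  [with E=4, A=7]  = 0.
Change = -5 − 0 = -5.

-5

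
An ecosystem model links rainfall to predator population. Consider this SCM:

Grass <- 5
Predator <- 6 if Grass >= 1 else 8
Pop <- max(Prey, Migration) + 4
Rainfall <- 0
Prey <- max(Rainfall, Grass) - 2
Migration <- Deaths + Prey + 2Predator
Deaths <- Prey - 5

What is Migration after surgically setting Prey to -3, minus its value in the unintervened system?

-12

The intervention breaks the incoming arrows to Prey: Prey <- max(Rainfall, Grass) - 2 no longer applies, and Prey = -3.
Predator = 6 if Grass >= 1 else 8  [with Grass=5]  = 6
Deaths = Prey - 5  [with Prey=-3]  = -8
Migration = Deaths + Prey + 2Predator  [with Deaths=-8, Prey=-3, Predator=6]  = 1
Without intervention: Prey = max(Rainfall, Grass) - 2  [with Rainfall=0, Grass=5]  = 3; Predator = 6 if Grass >= 1 else 8  [with Grass=5]  = 6; Deaths = Prey - 5  [with Prey=3]  = -2; Migration = Deaths + Prey + 2Predator  [with Deaths=-2, Prey=3, Predator=6]  = 13.
Change = 1 − 13 = -12.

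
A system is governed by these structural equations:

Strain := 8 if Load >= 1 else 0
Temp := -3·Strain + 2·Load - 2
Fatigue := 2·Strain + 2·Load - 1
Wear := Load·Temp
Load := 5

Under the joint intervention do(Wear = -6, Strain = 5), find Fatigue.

19

The joint intervention fixes Wear = -6, Strain = 5, removing each variable's own equation.
Fatigue = 2·Strain + 2·Load - 1  [with Strain=5, Load=5]  = 19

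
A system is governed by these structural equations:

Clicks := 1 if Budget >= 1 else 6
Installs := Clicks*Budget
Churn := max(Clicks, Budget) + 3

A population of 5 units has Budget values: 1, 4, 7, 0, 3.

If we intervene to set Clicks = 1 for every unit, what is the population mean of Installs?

3

Under do(Clicks=1), Clicks's equation is replaced by Clicks=1 for every unit. Per-unit Installs: 1, 4, 7, 0, 3. Mean = 3.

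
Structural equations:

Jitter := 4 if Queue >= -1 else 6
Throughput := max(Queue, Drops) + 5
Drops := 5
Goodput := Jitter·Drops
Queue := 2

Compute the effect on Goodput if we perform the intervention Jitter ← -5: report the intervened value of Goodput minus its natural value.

-45

do(Jitter=-5) replaces the equation Jitter := 4 if Queue >= -1 else 6 with the constant Jitter = -5.
Goodput = Jitter·Drops  [with Jitter=-5, Drops=5]  = -25
Without intervention: Jitter = 4 if Queue >= -1 else 6  [with Queue=2]  = 4; Goodput = Jitter·Drops  [with Jitter=4, Drops=5]  = 20.
Change = -25 − 20 = -45.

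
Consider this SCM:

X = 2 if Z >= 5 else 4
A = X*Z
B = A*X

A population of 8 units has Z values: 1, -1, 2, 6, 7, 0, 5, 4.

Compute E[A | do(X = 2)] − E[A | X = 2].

-6

Every unit gets X=2 under the intervention. A values become 2, -2, 4, 12, 14, 0, 10, 8; E[A|do(X=2)] = 6.
E[A|X=2] averages over only the 3 units with X=2 (Z = 6, 7, 5): A = 12, 14, 10, mean 12.
Difference = 6 − 12 = -6.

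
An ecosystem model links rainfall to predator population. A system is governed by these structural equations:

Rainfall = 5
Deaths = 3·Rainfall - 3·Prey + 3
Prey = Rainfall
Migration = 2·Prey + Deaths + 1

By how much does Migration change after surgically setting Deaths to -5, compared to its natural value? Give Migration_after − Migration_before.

-8

The intervention breaks the incoming arrows to Deaths: Deaths = 3·Rainfall - 3·Prey + 3 no longer applies, and Deaths = -5.
Prey = Rainfall  [with Rainfall=5]  = 5
Migration = 2·Prey + Deaths + 1  [with Prey=5, Deaths=-5]  = 6
Without intervention: Prey = Rainfall  [with Rainfall=5]  = 5; Deaths = 3·Rainfall - 3·Prey + 3  [with Rainfall=5, Prey=5]  = 3; Migration = 2·Prey + Deaths + 1  [with Prey=5, Deaths=3]  = 14.
Change = 6 − 14 = -8.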